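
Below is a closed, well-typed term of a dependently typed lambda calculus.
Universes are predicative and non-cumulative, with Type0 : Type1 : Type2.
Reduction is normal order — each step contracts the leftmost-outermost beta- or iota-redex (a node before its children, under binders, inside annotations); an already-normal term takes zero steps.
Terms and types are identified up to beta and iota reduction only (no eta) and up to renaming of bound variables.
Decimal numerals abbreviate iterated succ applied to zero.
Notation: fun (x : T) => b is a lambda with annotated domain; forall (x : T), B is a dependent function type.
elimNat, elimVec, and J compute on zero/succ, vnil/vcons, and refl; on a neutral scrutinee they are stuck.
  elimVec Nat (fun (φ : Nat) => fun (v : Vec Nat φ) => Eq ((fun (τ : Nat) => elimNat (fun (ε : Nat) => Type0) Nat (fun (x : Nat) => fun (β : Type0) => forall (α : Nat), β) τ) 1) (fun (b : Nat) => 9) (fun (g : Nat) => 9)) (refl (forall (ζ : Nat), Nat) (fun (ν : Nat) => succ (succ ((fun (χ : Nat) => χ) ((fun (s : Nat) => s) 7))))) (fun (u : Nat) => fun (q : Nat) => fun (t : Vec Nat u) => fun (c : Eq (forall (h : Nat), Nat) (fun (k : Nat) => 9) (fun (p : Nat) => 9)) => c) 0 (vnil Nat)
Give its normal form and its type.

reduced normal form:
  refl (forall (φ : Nat), Nat) (fun (v : Nat) => 9)
inferred type:
  Eq (forall (φ : Nat), Nat) (fun (v : Nat) => 9) (fun (τ : Nat) => 9)
observation: the first redex contracted is an elimVec iota-redex; the normal form is reached in 3 normal-order steps.


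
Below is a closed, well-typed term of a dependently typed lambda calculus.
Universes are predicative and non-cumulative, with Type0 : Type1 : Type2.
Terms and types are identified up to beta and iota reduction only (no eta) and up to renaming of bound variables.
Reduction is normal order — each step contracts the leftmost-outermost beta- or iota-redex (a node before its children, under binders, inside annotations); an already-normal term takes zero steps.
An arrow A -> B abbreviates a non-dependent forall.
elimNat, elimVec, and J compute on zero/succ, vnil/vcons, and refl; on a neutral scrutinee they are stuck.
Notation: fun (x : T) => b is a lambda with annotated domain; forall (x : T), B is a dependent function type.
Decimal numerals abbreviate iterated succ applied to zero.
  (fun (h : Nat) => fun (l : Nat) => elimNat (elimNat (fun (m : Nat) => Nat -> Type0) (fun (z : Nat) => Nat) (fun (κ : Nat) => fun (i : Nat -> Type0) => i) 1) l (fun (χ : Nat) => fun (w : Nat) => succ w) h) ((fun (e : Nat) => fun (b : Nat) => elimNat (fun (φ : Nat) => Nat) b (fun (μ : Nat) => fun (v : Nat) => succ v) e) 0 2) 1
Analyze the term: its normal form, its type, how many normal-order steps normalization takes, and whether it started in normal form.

normal form:
  3
the term's type:
  Nat
steps to reach normal form (normal order): 16
term was already normal: no
first redex: a beta-redex


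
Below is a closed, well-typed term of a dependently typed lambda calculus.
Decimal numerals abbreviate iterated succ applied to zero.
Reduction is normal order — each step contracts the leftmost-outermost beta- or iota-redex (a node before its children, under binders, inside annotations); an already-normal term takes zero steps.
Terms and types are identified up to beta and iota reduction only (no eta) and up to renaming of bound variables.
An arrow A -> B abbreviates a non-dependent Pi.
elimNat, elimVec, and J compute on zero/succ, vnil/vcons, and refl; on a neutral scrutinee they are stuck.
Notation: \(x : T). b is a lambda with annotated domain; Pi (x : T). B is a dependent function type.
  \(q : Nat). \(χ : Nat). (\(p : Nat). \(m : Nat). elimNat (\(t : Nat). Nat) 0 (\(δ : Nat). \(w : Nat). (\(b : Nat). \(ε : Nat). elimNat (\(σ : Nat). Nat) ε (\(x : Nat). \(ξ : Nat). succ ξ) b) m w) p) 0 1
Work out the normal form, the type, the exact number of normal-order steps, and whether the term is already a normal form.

resulting normal form:
  \(q : Nat). \(χ : Nat). 0
the term's type:
  Nat -> Nat -> Nat
normal-order step count: 3
started in normal form: no
first redex: a beta-redex


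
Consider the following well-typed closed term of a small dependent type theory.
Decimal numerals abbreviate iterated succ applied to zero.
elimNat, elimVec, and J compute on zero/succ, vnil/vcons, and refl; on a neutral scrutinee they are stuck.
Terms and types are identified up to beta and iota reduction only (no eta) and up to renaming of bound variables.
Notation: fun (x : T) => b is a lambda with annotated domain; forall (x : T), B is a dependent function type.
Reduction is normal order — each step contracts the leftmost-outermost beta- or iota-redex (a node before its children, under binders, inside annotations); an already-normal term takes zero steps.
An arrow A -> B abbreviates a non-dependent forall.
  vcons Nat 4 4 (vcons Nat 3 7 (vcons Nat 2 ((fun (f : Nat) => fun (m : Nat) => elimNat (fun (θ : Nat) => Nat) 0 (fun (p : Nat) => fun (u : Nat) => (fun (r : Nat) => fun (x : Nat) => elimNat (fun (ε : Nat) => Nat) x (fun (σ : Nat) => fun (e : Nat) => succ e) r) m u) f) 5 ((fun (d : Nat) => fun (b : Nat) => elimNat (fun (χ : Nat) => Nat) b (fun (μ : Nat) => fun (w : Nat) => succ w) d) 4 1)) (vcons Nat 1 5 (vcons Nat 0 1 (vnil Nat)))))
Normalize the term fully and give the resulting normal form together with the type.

reduced normal form:
  vcons Nat 4 4 (vcons Nat 3 7 (vcons Nat 2 25 (vcons Nat 1 5 (vcons Nat 0 1 (vnil Nat)))))
inferred type:
  Vec Nat 5
observation: normalization takes exactly 183 steps under the normal-order strategy.


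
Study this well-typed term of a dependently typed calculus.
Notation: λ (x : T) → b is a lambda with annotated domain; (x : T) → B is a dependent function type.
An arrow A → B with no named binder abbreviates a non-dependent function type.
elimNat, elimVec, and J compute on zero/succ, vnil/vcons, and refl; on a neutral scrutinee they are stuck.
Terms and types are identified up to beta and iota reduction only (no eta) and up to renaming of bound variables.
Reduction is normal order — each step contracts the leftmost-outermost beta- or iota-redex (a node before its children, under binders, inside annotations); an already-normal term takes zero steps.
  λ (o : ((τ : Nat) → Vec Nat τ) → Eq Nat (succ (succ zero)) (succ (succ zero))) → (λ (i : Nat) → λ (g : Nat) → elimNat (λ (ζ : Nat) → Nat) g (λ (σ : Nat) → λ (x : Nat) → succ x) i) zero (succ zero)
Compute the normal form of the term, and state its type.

normal form:
  λ (o : ((τ : Nat) → Vec Nat τ) → Eq Nat (succ (succ zero)) (succ (succ zero))) → succ zero
type:
  (((o : Nat) → Vec Nat o) → Eq Nat (succ (succ zero)) (succ (succ zero))) → Nat


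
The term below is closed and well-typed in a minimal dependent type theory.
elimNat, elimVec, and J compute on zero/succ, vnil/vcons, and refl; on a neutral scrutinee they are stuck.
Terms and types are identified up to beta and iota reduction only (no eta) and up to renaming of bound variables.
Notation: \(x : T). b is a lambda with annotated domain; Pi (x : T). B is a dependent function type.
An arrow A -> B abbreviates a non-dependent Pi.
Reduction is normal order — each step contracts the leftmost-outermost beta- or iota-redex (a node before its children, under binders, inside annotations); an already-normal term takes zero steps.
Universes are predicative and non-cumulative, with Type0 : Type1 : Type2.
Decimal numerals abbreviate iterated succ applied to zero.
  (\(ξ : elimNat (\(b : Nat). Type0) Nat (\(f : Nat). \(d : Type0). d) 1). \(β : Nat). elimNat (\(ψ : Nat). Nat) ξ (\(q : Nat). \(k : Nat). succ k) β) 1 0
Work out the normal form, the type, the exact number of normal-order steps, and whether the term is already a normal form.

reduced normal form:
  1
the term's type:
  Nat
reduction steps (normal order): 3
already normal: no
first redex: a beta-redex


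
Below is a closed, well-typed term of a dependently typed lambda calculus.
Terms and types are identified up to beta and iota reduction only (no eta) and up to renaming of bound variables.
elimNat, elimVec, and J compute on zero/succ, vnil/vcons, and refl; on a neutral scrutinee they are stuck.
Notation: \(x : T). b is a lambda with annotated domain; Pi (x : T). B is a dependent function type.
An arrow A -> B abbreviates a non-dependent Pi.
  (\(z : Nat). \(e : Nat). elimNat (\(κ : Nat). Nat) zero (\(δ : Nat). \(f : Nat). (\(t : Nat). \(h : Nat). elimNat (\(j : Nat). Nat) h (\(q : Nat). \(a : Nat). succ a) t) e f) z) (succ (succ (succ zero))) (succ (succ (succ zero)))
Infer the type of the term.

inferred type:
  Nat


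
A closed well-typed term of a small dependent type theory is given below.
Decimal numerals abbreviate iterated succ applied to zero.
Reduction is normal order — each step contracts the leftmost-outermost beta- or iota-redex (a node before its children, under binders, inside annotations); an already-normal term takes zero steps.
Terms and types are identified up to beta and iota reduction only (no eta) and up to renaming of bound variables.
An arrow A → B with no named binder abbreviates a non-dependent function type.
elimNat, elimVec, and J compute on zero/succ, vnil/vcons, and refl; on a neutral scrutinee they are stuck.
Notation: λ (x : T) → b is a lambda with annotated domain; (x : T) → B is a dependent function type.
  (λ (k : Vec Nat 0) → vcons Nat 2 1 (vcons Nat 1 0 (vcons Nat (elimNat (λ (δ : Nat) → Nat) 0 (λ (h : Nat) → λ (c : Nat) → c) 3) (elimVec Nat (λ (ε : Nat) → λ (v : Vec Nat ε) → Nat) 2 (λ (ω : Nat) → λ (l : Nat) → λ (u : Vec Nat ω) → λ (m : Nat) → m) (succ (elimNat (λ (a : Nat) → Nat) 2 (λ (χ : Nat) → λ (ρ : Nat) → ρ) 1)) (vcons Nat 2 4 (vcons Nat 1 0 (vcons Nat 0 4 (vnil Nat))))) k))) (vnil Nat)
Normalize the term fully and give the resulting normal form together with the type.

reduced normal form:
  vcons Nat 2 1 (vcons Nat 1 0 (vcons Nat 0 2 (vnil Nat)))
the term's type:
  Vec Nat 3


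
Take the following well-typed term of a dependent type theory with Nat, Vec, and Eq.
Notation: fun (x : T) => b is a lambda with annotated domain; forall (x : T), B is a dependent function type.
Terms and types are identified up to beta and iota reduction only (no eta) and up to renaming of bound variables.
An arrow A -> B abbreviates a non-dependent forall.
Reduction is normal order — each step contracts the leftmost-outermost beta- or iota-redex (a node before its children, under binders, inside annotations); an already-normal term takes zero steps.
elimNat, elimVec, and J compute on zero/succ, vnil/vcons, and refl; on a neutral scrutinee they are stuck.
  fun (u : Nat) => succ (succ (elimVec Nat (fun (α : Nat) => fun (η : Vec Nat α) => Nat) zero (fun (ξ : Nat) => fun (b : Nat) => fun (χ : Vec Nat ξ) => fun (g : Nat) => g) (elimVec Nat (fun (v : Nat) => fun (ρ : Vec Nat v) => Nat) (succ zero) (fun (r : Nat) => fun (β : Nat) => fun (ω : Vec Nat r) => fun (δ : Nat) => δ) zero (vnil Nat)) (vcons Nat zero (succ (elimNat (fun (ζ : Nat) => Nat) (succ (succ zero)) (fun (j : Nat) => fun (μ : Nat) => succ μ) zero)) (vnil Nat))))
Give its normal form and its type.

resulting normal form:
  fun (u : Nat) => succ (succ zero)
the term's type:
  Nat -> Nat
observation: the leftmost-outermost redex is an elimVec iota-redex, and normalization takes 6 steps.


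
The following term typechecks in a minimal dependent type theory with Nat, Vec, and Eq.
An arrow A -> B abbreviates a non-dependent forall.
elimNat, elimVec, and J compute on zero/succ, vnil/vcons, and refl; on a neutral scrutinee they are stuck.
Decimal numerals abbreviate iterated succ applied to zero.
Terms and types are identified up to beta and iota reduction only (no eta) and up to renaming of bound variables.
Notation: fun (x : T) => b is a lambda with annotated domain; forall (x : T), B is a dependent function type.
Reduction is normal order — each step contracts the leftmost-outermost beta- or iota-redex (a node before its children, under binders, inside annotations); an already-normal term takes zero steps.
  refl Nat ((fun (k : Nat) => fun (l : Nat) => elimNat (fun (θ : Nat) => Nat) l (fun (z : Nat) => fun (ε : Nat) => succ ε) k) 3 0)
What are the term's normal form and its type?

reduced normal form:
  refl Nat 3
the term's type:
  Eq Nat 3 3
observation: contracting a beta-redex first, the term normalizes in 12 steps.


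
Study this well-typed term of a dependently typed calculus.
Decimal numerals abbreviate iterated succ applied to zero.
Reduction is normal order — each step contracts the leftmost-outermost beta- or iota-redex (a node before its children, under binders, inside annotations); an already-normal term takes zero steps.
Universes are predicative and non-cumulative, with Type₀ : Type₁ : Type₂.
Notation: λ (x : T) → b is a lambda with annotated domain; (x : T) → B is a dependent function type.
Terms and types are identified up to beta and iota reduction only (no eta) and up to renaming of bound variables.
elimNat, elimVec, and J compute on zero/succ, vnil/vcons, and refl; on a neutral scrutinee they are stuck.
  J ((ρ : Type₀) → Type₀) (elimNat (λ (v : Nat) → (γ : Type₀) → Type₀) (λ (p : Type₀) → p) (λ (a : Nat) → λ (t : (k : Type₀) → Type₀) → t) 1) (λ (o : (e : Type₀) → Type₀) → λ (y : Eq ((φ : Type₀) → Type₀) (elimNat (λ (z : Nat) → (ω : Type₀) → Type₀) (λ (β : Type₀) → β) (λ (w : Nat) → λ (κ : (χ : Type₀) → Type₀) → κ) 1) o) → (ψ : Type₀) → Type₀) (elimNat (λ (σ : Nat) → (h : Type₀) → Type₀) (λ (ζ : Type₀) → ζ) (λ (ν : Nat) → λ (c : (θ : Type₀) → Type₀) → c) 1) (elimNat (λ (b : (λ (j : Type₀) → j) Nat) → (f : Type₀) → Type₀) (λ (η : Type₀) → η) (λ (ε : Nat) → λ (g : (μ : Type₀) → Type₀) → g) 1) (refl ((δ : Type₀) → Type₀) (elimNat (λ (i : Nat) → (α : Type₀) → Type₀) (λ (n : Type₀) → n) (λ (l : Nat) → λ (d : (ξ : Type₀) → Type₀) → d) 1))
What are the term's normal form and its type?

reduced normal form:
  λ (ρ : Type₀) → ρ
type:
  (ρ : Type₀) → Type₀
observation: 5 normal-order steps normalize the term, beginning with a J iota-redex.


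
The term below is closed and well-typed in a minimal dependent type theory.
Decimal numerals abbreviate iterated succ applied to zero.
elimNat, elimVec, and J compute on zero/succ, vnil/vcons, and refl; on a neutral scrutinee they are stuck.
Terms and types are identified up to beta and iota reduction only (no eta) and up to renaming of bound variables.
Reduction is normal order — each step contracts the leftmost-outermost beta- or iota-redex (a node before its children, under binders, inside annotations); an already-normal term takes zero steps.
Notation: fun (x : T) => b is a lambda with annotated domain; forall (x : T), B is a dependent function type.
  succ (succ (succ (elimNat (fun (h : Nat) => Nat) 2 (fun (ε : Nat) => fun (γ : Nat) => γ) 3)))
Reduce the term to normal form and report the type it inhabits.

normal form:
  5
type:
  Nat


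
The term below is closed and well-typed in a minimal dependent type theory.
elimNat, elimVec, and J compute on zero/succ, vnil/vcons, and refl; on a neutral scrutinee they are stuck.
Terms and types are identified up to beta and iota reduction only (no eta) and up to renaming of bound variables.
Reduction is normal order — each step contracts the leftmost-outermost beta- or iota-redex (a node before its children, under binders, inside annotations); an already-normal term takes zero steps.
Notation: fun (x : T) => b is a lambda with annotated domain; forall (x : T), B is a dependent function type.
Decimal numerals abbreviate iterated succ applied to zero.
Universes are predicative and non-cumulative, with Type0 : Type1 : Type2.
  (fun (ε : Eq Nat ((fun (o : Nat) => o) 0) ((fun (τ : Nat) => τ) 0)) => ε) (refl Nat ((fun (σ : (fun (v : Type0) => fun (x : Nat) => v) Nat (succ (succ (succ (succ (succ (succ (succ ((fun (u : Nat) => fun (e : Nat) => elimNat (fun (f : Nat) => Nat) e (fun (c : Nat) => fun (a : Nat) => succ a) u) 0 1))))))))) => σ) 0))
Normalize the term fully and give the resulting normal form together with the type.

reduced normal form:
  refl Nat 0
inferred type:
  Eq Nat 0 0


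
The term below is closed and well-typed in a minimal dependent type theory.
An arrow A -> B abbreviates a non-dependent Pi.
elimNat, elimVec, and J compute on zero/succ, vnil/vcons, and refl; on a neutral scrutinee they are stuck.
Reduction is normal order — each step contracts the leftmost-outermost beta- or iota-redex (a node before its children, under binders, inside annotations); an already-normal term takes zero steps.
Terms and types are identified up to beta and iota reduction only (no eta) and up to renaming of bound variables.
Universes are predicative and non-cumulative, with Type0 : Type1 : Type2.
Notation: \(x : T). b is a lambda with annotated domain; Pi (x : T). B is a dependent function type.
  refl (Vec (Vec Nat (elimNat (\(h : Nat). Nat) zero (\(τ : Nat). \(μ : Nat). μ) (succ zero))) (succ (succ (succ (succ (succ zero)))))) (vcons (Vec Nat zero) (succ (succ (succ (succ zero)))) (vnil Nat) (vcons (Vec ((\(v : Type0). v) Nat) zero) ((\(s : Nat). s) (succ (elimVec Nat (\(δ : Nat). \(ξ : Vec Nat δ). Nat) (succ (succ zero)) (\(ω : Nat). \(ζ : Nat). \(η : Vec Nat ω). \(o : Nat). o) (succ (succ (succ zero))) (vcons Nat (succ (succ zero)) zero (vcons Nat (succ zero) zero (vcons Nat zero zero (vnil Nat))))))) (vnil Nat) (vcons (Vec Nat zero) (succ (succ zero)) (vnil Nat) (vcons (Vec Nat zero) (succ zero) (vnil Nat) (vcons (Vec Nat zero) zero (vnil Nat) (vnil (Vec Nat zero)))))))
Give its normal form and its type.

resulting normal form:
  refl (Vec (Vec Nat zero) (succ (succ (succ (succ (succ zero)))))) (vcons (Vec Nat zero) (succ (succ (succ (succ zero)))) (vnil Nat) (vcons (Vec Nat zero) (succ (succ (succ zero))) (vnil Nat) (vcons (Vec Nat zero) (succ (succ zero)) (vnil Nat) (vcons (Vec Nat zero) (succ zero) (vnil Nat) (vcons (Vec Nat zero) zero (vnil Nat) (vnil (Vec Nat zero)))))))
the term's type:
  Eq (Vec (Vec Nat zero) (succ (succ (succ (succ (succ zero)))))) (vcons (Vec Nat zero) (succ (succ (succ (succ zero)))) (vnil Nat) (vcons (Vec Nat zero) (succ (succ (succ zero))) (vnil Nat) (vcons (Vec Nat zero) (succ (succ zero)) (vnil Nat) (vcons (Vec Nat zero) (succ zero) (vnil Nat) (vcons (Vec Nat zero) zero (vnil Nat) (vnil (Vec Nat zero))))))) (vcons (Vec Nat zero) (succ (succ (succ (succ zero)))) (vnil Nat) (vcons (Vec Nat zero) (succ (succ (succ zero))) (vnil Nat) (vcons (Vec Nat zero) (succ (succ zero)) (vnil Nat) (vcons (Vec Nat zero) (succ zero) (vnil Nat) (vcons (Vec Nat zero) zero (vnil Nat) (vnil (Vec Nat zero)))))))
observation: reduction starts at an elimNat iota-redex, and 22 normal-order steps reach the normal form.


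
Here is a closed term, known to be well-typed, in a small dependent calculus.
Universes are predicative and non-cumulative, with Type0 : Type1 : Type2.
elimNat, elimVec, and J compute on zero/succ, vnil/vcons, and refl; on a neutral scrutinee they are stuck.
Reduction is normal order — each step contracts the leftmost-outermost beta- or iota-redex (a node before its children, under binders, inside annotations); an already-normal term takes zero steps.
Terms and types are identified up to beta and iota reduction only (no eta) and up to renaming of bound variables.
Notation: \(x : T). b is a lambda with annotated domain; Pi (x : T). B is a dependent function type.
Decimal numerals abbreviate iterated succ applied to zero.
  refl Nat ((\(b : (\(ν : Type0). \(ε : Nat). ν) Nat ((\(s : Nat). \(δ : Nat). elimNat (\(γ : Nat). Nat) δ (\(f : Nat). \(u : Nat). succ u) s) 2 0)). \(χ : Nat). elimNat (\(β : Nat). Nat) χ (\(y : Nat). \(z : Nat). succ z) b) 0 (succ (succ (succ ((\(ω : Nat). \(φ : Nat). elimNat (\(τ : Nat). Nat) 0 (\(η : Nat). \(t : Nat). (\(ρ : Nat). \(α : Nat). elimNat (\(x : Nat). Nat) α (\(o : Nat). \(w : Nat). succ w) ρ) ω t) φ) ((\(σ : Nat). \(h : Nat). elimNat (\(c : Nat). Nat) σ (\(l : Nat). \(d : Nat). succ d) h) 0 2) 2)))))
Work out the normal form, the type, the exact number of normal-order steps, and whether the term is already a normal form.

reduced normal form:
  refl Nat 7
type:
  Eq Nat 7 7
normal-order step count: 48
already normal: no
first redex: a beta-redex


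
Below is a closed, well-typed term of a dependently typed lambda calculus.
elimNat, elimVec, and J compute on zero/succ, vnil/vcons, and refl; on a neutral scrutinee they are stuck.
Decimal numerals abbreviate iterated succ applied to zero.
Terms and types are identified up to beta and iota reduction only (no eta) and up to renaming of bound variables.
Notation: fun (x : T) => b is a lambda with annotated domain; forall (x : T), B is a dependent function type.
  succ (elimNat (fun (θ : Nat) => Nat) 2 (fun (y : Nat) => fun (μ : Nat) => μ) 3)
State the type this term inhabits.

inferred type:
  Nat


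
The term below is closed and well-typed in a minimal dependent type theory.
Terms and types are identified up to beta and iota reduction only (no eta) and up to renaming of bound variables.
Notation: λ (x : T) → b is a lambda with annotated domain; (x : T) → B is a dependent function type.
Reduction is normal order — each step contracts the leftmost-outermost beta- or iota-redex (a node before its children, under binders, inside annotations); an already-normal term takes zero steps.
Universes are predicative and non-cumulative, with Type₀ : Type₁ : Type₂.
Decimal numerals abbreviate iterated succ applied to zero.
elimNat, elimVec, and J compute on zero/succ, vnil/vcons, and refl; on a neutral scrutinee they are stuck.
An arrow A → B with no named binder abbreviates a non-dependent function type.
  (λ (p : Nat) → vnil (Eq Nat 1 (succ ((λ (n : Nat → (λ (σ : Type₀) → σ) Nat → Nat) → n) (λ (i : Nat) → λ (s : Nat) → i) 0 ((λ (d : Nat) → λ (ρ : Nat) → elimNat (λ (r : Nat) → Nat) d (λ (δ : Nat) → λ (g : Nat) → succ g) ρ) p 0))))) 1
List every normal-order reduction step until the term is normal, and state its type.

normal-order reduction sequence:
  (λ (p : Nat) → vnil (Eq Nat 1 (succ ((λ (n : Nat → (λ (σ : Type₀) → σ) Nat → Nat) → n) (λ (i : Nat) → λ (s : Nat) → i) 0 ((λ (d : Nat) → λ (ρ : Nat) → elimNat (λ (r : Nat) → Nat) d (λ (δ : Nat) → λ (g : Nat) → succ g) ρ) p 0))))) 1
  ~> vnil (Eq Nat 1 (succ ((λ (p : Nat → (λ (n : Type₀) → n) Nat → Nat) → p) (λ (σ : Nat) → λ (i : Nat) → σ) 0 ((λ (s : Nat) → λ (d : Nat) → elimNat (λ (ρ : Nat) → Nat) s (λ (r : Nat) → λ (δ : Nat) → succ δ) d) 1 0))))
  ~> vnil (Eq Nat 1 (succ ((λ (p : Nat) → λ (n : Nat) → p) 0 ((λ (σ : Nat) → λ (i : Nat) → elimNat (λ (s : Nat) → Nat) σ (λ (d : Nat) → λ (ρ : Nat) → succ ρ) i) 1 0))))
  ~> vnil (Eq Nat 1 (succ ((λ (p : Nat) → 0) ((λ (n : Nat) → λ (σ : Nat) → elimNat (λ (i : Nat) → Nat) n (λ (s : Nat) → λ (d : Nat) → succ d) σ) 1 0))))
  ~> vnil (Eq Nat 1 1)
inferred type:
  Vec (Eq Nat 1 1) 0


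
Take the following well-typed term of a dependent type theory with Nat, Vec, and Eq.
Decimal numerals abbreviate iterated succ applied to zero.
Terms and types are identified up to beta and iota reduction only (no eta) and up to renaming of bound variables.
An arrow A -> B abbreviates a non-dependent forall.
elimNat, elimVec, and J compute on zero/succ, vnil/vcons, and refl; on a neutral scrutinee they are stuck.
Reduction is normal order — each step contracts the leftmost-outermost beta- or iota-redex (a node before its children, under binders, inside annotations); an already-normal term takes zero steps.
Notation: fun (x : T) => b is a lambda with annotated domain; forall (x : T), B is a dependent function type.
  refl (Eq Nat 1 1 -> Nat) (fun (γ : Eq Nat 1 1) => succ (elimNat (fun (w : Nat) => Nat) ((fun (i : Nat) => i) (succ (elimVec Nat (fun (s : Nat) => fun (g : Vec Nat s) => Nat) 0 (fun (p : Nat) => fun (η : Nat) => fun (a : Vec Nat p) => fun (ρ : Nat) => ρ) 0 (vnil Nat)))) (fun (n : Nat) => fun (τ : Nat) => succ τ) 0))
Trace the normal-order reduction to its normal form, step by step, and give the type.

normal-order reduction:
  refl (Eq Nat 1 1 -> Nat) (fun (γ : Eq Nat 1 1) => succ (elimNat (fun (w : Nat) => Nat) ((fun (i : Nat) => i) (succ (elimVec Nat (fun (s : Nat) => fun (g : Vec Nat s) => Nat) 0 (fun (p : Nat) => fun (η : Nat) => fun (a : Vec Nat p) => fun (ρ : Nat) => ρ) 0 (vnil Nat)))) (fun (n : Nat) => fun (τ : Nat) => succ τ) 0))
  ~> refl (Eq Nat 1 1 -> Nat) (fun (γ : Eq Nat 1 1) => succ ((fun (w : Nat) => w) (succ (elimVec Nat (fun (i : Nat) => fun (s : Vec Nat i) => Nat) 0 (fun (g : Nat) => fun (p : Nat) => fun (η : Vec Nat g) => fun (a : Nat) => a) 0 (vnil Nat)))))
  ~> refl (Eq Nat 1 1 -> Nat) (fun (γ : Eq Nat 1 1) => succ (succ (elimVec Nat (fun (w : Nat) => fun (i : Vec Nat w) => Nat) 0 (fun (s : Nat) => fun (g : Nat) => fun (p : Vec Nat s) => fun (η : Nat) => η) 0 (vnil Nat))))
  ~> refl (Eq Nat 1 1 -> Nat) (fun (γ : Eq Nat 1 1) => 2)
inferred type:
  Eq (Eq Nat 1 1 -> Nat) (fun (γ : Eq Nat 1 1) => 2) (fun (w : Eq Nat 1 1) => 2)


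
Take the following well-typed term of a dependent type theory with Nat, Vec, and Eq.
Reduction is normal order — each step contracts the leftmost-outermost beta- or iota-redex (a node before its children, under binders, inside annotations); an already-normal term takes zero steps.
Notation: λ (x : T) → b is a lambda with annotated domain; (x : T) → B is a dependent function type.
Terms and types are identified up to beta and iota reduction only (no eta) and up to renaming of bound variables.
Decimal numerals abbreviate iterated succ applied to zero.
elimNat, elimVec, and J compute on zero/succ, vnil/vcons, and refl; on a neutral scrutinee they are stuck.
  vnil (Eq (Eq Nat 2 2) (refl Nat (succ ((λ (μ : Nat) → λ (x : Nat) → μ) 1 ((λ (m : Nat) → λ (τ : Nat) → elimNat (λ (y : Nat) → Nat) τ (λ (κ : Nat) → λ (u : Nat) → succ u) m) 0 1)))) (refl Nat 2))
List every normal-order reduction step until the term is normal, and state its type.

reduction (normal order):
  vnil (Eq (Eq Nat 2 2) (refl Nat (succ ((λ (μ : Nat) → λ (x : Nat) → μ) 1 ((λ (m : Nat) → λ (τ : Nat) → elimNat (λ (y : Nat) → Nat) τ (λ (κ : Nat) → λ (u : Nat) → succ u) m) 0 1)))) (refl Nat 2))
  ~> vnil (Eq (Eq Nat 2 2) (refl Nat (succ ((λ (μ : Nat) → 1) ((λ (x : Nat) → λ (m : Nat) → elimNat (λ (τ : Nat) → Nat) m (λ (y : Nat) → λ (κ : Nat) → succ κ) x) 0 1)))) (refl Nat 2))
  ~> vnil (Eq (Eq Nat 2 2) (refl Nat 2) (refl Nat 2))
inferred type:
  Vec (Eq (Eq Nat 2 2) (refl Nat 2) (refl Nat 2)) 0


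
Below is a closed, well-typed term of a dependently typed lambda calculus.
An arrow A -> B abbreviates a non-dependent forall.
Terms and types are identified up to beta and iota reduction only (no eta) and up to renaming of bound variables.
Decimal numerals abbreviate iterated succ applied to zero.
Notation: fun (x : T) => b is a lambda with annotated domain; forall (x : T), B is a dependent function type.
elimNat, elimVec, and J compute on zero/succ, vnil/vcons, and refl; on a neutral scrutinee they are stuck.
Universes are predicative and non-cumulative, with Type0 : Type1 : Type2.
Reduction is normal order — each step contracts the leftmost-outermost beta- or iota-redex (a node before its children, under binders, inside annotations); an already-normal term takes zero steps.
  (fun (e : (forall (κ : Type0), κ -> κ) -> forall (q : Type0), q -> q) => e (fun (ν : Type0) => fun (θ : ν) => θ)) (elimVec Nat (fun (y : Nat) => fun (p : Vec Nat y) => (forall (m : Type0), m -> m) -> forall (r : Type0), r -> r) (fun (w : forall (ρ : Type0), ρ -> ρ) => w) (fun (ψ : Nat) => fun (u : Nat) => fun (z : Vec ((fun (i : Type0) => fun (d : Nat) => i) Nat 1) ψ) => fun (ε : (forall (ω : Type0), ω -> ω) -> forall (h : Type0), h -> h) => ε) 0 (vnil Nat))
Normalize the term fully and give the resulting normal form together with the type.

resulting normal form:
  fun (e : Type0) => fun (κ : e) => κ
type:
  forall (e : Type0), e -> e


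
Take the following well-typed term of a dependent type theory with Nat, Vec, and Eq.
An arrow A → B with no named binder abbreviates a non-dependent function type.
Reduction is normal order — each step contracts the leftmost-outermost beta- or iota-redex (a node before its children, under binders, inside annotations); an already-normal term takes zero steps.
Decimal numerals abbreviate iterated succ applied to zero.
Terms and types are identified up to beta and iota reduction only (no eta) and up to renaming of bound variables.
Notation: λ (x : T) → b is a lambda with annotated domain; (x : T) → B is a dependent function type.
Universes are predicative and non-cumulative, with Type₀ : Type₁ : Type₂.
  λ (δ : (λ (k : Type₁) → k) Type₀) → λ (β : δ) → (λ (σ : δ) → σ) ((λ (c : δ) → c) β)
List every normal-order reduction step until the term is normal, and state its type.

normal-order reduction:
  λ (δ : (λ (k : Type₁) → k) Type₀) → λ (β : δ) → (λ (σ : δ) → σ) ((λ (c : δ) → c) β)
  ~> λ (δ : Type₀) → λ (k : δ) → (λ (β : δ) → β) ((λ (σ : δ) → σ) k)
  ~> λ (δ : Type₀) → λ (k : δ) → (λ (β : δ) → β) k
  ~> λ (δ : Type₀) → λ (k : δ) → k
inferred type:
  (δ : Type₀) → δ → δ


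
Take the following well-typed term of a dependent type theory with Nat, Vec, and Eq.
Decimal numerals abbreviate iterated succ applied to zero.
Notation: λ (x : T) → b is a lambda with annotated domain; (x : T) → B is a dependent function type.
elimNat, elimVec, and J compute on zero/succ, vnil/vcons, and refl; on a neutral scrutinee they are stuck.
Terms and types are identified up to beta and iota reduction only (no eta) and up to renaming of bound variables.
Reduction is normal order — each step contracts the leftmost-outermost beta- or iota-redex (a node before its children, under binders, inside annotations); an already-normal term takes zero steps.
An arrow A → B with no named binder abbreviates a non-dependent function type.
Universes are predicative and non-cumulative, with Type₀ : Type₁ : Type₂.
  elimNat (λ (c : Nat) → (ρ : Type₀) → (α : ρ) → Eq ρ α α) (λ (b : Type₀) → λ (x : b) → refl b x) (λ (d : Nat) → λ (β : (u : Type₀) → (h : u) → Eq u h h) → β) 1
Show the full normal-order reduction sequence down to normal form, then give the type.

normal-order reduction sequence:
  elimNat (λ (c : Nat) → (ρ : Type₀) → (α : ρ) → Eq ρ α α) (λ (b : Type₀) → λ (x : b) → refl b x) (λ (d : Nat) → λ (β : (u : Type₀) → (h : u) → Eq u h h) → β) 1
  ~> (λ (c : Nat) → λ (ρ : (α : Type₀) → (b : α) → Eq α b b) → ρ) 0 (elimNat (λ (x : Nat) → (d : Type₀) → (β : d) → Eq d β β) (λ (u : Type₀) → λ (h : u) → refl u h) (λ (k : Nat) → λ (τ : (ε : Type₀) → (n : ε) → Eq ε n n) → τ) 0)
  ~> (λ (c : (ρ : Type₀) → (α : ρ) → Eq ρ α α) → c) (elimNat (λ (b : Nat) → (x : Type₀) → (d : x) → Eq x d d) (λ (β : Type₀) → λ (u : β) → refl β u) (λ (h : Nat) → λ (k : (τ : Type₀) → (ε : τ) → Eq τ ε ε) → k) 0)
  ~> elimNat (λ (c : Nat) → (ρ : Type₀) → (α : ρ) → Eq ρ α α) (λ (b : Type₀) → λ (x : b) → refl b x) (λ (d : Nat) → λ (β : (u : Type₀) → (h : u) → Eq u h h) → β) 0
  ~> λ (c : Type₀) → λ (ρ : c) → refl c ρ
inferred type:
  (c : Type₀) → (ρ : c) → Eq c ρ ρ


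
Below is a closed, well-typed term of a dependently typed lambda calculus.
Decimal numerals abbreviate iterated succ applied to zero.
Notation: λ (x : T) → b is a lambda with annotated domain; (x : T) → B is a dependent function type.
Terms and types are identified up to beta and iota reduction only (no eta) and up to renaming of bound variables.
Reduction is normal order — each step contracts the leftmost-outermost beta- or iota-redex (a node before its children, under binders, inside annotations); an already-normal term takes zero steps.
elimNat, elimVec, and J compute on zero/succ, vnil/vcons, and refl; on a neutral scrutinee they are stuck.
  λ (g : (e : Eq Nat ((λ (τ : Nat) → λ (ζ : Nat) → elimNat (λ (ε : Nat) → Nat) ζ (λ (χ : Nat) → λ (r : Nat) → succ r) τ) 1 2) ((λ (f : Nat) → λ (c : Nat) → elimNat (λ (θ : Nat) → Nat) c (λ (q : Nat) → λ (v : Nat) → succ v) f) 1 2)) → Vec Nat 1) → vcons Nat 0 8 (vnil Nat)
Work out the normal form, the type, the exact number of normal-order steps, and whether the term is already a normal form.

resulting normal form:
  λ (g : (e : Eq Nat 3 3) → Vec Nat 1) → vcons Nat 0 8 (vnil Nat)
type:
  (g : (e : Eq Nat 3 3) → Vec Nat 1) → Vec Nat 1
steps to reach normal form (normal order): 12
term was already normal: no
first contracted redex: a beta-redex


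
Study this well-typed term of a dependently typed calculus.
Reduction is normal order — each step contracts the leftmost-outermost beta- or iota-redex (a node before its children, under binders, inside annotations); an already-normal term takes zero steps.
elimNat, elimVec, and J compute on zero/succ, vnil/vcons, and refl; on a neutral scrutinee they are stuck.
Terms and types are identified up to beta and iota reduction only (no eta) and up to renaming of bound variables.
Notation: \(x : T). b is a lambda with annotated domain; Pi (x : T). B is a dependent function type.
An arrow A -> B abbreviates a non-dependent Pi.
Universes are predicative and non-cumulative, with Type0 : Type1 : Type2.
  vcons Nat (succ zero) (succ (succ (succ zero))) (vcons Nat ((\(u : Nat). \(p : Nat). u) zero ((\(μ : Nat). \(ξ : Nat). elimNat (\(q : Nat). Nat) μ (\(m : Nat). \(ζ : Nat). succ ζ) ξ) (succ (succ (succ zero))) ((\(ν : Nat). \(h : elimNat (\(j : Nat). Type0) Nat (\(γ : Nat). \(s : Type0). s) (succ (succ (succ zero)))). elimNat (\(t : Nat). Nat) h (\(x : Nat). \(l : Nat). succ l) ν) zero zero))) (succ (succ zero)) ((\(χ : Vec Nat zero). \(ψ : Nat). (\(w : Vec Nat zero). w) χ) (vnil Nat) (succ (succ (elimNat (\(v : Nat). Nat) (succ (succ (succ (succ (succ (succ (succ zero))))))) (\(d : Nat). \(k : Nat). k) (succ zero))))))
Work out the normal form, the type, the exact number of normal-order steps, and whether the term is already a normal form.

normal form:
  vcons Nat (succ zero) (succ (succ (succ zero))) (vcons Nat zero (succ (succ zero)) (vnil Nat))
the term's type:
  Vec Nat (succ (succ zero))
normal-order step count: 5
term was already normal: no
first redex: a beta-redex


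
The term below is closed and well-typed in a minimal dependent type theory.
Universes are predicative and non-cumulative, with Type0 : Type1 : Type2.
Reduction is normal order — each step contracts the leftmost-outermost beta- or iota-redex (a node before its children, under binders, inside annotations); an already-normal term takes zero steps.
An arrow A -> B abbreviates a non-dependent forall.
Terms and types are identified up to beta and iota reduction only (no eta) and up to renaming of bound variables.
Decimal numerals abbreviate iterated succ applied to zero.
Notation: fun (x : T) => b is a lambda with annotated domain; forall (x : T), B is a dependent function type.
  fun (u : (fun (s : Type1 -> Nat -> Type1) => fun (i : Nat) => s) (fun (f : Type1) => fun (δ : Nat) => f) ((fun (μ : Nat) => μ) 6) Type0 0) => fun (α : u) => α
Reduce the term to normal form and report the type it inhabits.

reduced normal form:
  fun (u : Type0) => fun (s : u) => s
inferred type:
  forall (u : Type0), u -> u
observation: the first redex contracted is a beta-redex; the normal form is reached in 4 normal-order steps.


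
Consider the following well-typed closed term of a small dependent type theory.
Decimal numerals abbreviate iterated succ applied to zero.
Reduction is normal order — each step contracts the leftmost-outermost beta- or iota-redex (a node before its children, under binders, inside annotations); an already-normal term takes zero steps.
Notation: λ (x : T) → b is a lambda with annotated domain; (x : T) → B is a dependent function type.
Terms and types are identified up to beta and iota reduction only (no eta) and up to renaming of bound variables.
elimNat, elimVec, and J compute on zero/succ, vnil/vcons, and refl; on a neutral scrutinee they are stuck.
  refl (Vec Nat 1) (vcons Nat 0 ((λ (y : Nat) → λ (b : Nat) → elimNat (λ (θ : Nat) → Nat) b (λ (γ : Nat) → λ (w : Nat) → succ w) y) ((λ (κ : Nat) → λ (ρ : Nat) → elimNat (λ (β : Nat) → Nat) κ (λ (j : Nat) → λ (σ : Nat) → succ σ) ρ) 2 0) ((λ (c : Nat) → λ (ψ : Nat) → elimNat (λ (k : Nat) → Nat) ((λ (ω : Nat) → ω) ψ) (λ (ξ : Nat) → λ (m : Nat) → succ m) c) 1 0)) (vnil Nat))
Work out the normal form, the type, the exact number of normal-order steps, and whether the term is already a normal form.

normal form:
  refl (Vec Nat 1) (vcons Nat 0 3 (vnil Nat))
the term's type:
  Eq (Vec Nat 1) (vcons Nat 0 3 (vnil Nat)) (vcons Nat 0 3 (vnil Nat))
normal-order step count: 19
already normal: no
first contracted redex: a beta-redex


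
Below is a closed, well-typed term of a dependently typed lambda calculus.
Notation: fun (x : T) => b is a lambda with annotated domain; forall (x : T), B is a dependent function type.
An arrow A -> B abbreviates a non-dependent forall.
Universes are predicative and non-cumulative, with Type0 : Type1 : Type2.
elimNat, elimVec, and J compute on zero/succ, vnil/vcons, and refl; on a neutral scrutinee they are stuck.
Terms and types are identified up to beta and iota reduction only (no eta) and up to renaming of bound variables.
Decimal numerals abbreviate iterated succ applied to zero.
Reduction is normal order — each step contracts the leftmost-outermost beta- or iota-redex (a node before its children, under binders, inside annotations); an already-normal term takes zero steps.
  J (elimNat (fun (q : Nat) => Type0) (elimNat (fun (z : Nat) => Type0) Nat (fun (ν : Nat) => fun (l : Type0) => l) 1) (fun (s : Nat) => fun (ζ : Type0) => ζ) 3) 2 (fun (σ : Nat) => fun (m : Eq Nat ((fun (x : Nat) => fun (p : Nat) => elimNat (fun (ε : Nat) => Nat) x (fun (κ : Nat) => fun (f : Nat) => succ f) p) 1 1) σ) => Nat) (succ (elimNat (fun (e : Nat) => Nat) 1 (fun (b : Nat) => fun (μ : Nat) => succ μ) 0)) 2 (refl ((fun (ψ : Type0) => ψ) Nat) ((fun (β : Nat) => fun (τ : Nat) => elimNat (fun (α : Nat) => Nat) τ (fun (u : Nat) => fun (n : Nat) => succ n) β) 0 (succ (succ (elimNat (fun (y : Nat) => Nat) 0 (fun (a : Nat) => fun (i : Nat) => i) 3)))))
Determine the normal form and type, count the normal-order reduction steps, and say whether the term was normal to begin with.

resulting normal form:
  2
inferred type:
  Nat
steps to reach normal form (normal order): 2
term was already normal: no
first redex: a J iota-redex


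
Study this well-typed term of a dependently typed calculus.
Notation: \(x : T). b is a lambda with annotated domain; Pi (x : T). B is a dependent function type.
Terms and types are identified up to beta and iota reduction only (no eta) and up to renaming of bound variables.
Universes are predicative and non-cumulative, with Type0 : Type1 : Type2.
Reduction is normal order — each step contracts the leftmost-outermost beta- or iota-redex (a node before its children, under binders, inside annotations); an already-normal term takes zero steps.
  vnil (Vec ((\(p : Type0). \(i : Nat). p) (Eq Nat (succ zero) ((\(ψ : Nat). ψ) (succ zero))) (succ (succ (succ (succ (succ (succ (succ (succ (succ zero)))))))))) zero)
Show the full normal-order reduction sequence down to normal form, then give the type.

reduction (normal order):
  vnil (Vec ((\(p : Type0). \(i : Nat). p) (Eq Nat (succ zero) ((\(ψ : Nat). ψ) (succ zero))) (succ (succ (succ (succ (succ (succ (succ (succ (succ zero)))))))))) zero)
  ~> vnil (Vec ((\(p : Nat). Eq Nat (succ zero) ((\(i : Nat). i) (succ zero))) (succ (succ (succ (succ (succ (succ (succ (succ (succ zero)))))))))) zero)
  ~> vnil (Vec (Eq Nat (succ zero) ((\(p : Nat). p) (succ zero))) zero)
  ~> vnil (Vec (Eq Nat (succ zero) (succ zero)) zero)
type:
  Vec (Vec (Eq Nat (succ zero) (succ zero)) zero) zero
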